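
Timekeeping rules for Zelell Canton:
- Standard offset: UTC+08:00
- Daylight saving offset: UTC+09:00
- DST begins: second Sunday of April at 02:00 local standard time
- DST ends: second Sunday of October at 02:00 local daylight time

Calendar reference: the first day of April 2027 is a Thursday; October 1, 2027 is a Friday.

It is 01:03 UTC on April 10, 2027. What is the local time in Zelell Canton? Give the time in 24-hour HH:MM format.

09:03

1 April 2027 is a Thursday, so the first Sunday is April 4 and the second is April 11.
1 October 2027 is a Friday, so the first Sunday is October 3 and the second is October 10.
At the standard offset (UTC+08:00), 01:03 UTC + 8h = 09:03 Zelell Canton standard time.
Daylight saving runs 11 April – 10 October; the standard-time date in Zelell Canton, April 10, 2027, is outside that window, so Zelell Canton is on standard time at UTC+08:00.
01:03 UTC + 8h = 09:03 local.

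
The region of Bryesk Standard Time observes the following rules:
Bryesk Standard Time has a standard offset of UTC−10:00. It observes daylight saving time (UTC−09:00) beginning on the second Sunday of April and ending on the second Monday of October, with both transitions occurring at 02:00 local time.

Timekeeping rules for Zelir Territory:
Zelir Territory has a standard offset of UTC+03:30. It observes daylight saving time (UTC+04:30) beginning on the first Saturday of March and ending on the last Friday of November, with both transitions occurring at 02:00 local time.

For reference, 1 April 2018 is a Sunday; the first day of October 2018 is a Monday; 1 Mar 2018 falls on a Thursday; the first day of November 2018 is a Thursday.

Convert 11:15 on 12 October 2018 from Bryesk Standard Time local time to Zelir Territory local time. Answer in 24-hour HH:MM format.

1 April 2018 is a Sunday, so the first Sunday is April 1 and the second is April 8.
1 October 2018 is a Monday, so the first Monday is October 1 and the second is October 8.
12 October 2018 is outside the daylight-saving period (8 April – 8 October), so Bryesk Standard Time is on standard time, UTC−10:00.
11:15 Bryesk Standard Time + 10h = 21:15 UTC.
1 March 2018 is a Thursday, so the first Saturday is March 3.
1 November 2018 is a Thursday, so Fridays fall on 2, 9, 16, 23, 30; the last is November 30.
At the standard offset (UTC+03:30), 21:15 UTC + 3h30m = 00:45 Zelir Territory standard time (rolling into the next day, 13 October 2018).
The standard-time date in Zelir Territory, 13 October 2018, lies within the daylight-saving period (3 March – 30 November), so Zelir Territory is on daylight time, UTC+04:30.
21:15 UTC + 4h30m = 01:45 Zelir Territory (rolling into the next day, 13 October 2018).

01:45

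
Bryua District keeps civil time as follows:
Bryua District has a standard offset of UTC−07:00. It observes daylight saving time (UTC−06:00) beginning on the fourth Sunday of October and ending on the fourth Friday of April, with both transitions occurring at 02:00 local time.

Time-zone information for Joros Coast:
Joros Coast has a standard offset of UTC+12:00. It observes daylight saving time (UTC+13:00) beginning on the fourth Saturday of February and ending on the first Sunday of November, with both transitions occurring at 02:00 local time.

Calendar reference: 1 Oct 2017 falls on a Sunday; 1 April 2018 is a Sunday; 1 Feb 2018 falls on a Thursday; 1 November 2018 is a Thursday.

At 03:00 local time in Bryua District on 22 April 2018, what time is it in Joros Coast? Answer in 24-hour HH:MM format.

1 October 2017 is a Sunday, so the first Sunday is October 1 and the fourth is October 22.
1 April 2018 is a Sunday, so the first Friday is April 6 and the fourth is April 27.
22 April 2018 falls between 22 October 2017 and 27 April 2018, so daylight saving is in effect and Bryua District is at UTC−06:00.
03:00 Bryua District + 6h = 09:00 UTC.
1 February 2018 is a Thursday, so the first Saturday is February 3 and the fourth is February 24.
1 November 2018 is a Thursday, so the first Sunday is November 4.
At the standard offset (UTC+12:00), 09:00 UTC + 12h = 21:00 Joros Coast standard time.
The standard-time date in Joros Coast, 22 April 2018, falls between 24 February and 4 November, so daylight saving is in effect and Joros Coast is at UTC+13:00.
09:00 UTC + 13h = 22:00 Joros Coast.

22:00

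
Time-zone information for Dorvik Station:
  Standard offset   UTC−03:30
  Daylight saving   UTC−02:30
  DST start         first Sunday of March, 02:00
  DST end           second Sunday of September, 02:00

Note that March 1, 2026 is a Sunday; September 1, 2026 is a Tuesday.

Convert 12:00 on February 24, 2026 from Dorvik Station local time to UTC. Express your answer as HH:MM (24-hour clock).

15:30

1 March 2026 is a Sunday, so the first Sunday is March 1.
1 September 2026 is a Tuesday, so the first Sunday is September 6 and the second is September 13.
February 24, 2026 is outside the daylight-saving period (1 March – 13 September), so Dorvik Station is on standard time, UTC−03:30.
12:00 local + 3h30m = 15:30 UTC.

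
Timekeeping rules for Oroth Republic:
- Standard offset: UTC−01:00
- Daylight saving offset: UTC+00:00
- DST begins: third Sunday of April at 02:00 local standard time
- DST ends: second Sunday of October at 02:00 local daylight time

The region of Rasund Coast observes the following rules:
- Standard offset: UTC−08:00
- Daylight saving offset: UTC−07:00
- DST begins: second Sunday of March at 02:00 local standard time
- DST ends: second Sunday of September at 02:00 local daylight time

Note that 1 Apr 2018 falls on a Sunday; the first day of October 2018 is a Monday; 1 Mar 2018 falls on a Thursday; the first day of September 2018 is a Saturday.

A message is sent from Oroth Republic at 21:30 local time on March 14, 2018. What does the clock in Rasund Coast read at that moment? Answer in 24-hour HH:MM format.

1 April 2018 is a Sunday, so the first Sunday is April 1 and the third is April 15.
1 October 2018 is a Monday, so the first Sunday is October 7 and the second is October 14.
March 14, 2018 is outside the daylight-saving period (15 April – 14 October), so Oroth Republic is on standard time, UTC−01:00.
21:30 Oroth Republic + 1h = 22:30 UTC.
1 March 2018 is a Thursday, so the first Sunday is March 4 and the second is March 11.
1 September 2018 is a Saturday, so the first Sunday is September 2 and the second is September 9.
At the standard offset (UTC−08:00), 22:30 UTC − 8h = 14:30 Rasund Coast standard time.
The standard-time date in Rasund Coast, March 14, 2018, lies within the daylight-saving period (11 March – 9 September), so Rasund Coast is on daylight time, UTC−07:00.
22:30 UTC − 7h = 15:30 Rasund Coast.

15:30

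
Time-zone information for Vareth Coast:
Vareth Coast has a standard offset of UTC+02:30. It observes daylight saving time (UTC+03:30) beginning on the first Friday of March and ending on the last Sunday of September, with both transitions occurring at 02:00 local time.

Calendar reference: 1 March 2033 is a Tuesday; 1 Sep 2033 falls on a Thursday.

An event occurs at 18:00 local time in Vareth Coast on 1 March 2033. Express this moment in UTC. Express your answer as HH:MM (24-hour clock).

15:30

1 March 2033 is a Tuesday, so the first Friday is March 4.
1 September 2033 is a Thursday, so Sundays fall on 4, 11, 18, 25; the last is September 25.
Daylight saving runs 4 March – 25 September; 1 March 2033 is outside that window, so Vareth Coast is on standard time at UTC+02:30.
18:00 local − 2h30m = 15:30 UTC.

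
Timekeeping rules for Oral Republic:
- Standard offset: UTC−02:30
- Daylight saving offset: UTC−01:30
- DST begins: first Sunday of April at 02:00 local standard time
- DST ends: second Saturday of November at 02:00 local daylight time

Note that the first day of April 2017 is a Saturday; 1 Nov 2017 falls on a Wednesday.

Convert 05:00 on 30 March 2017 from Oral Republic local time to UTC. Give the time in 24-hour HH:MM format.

07:30

1 April 2017 is a Saturday, so the first Sunday is April 2.
1 November 2017 is a Wednesday, so the first Saturday is November 4 and the second is November 11.
30 March 2017 does not fall between 2 April and 11 November, so daylight saving is not in effect and Oral Republic is at UTC−02:30.
05:00 local + 2h30m = 07:30 UTC.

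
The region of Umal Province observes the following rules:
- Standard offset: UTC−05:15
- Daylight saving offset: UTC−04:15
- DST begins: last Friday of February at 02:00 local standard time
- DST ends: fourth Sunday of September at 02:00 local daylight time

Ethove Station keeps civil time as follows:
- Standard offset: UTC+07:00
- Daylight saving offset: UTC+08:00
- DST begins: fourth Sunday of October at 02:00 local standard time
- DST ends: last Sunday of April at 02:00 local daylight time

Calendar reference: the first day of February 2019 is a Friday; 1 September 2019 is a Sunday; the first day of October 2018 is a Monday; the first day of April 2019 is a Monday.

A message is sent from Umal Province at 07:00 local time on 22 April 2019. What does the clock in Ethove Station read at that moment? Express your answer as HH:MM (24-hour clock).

19:15

1 February 2019 is a Friday, so Fridays fall on 1, 8, 15, 22; the last is February 22.
1 September 2019 is a Sunday, so the first Sunday is September 1 and the fourth is September 22.
Daylight saving runs 22 February – 22 September; 22 April 2019 is inside that window, so Umal Province is at UTC−04:15.
07:00 Umal Province + 4h15m = 11:15 UTC.
1 October 2018 is a Monday, so the first Sunday is October 7 and the fourth is October 28.
1 April 2019 is a Monday, so Sundays fall on 7, 14, 21, 28; the last is April 28.
At the standard offset (UTC+07:00), 11:15 UTC + 7h = 18:15 Ethove Station standard time.
The standard-time date in Ethove Station, 22 April 2019, falls between 28 October 2018 and 28 April 2019, so daylight saving is in effect and Ethove Station is at UTC+08:00.
11:15 UTC + 8h = 19:15 Ethove Station.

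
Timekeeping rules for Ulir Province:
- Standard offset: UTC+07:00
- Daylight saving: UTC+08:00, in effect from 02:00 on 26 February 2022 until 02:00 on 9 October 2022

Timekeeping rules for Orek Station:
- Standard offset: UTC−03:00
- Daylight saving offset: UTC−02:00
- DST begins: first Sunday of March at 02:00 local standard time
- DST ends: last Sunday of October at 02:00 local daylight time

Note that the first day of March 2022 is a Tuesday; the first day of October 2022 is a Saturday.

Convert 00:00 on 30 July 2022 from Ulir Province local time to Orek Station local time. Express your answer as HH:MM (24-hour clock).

Daylight saving runs 26 February – 9 October; 30 July 2022 is inside that window, so Ulir Province is at UTC+08:00.
00:00 Ulir Province − 8h = 16:00 UTC (rolling into the previous day, 29 July 2022).
1 March 2022 is a Tuesday, so the first Sunday is March 6.
1 October 2022 is a Saturday, so Sundays fall on 2, 9, 16, 23, 30; the last is October 30.
At the standard offset (UTC−03:00), 16:00 UTC − 3h = 13:00 Orek Station standard time.
The standard-time date in Orek Station, 29 July 2022, falls between 6 March and 30 October, so daylight saving is in effect and Orek Station is at UTC−02:00.
16:00 UTC − 2h = 14:00 Orek Station.

14:00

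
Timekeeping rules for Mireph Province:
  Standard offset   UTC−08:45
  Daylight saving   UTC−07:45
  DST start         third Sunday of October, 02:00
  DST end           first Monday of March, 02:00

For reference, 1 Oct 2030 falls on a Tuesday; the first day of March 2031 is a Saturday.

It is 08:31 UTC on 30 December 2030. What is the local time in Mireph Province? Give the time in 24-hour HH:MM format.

1 October 2030 is a Tuesday, so the first Sunday is October 6 and the third is October 20.
1 March 2031 is a Saturday, so the first Monday is March 3.
At the standard offset (UTC−08:45), 08:31 UTC − 8h45m = 23:46 Mireph Province standard time (rolling into the previous day, 29 December 2030).
Daylight saving runs 20 October 2030 – 3 March 2031; the standard-time date in Mireph Province, 29 December 2030, is inside that window, so Mireph Province is at UTC−07:45.
08:31 UTC − 7h45m = 00:46 local.

00:46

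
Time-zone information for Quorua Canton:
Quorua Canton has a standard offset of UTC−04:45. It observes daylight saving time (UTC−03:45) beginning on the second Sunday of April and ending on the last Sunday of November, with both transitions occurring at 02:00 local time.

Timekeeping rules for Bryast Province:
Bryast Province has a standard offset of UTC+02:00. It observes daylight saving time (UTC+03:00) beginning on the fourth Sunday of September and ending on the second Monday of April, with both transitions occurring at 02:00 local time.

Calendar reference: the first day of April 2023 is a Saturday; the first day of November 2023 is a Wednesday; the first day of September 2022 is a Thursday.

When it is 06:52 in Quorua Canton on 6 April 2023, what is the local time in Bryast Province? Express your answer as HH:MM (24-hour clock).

14:37

1 April 2023 is a Saturday, so the first Sunday is April 2 and the second is April 9.
1 November 2023 is a Wednesday, so Sundays fall on 5, 12, 19, 26; the last is November 26.
6 April 2023 is outside the daylight-saving period (9 April – 26 November), so Quorua Canton is on standard time, UTC−04:45.
06:52 Quorua Canton + 4h45m = 11:37 UTC.
1 September 2022 is a Thursday, so the first Sunday is September 4 and the fourth is September 25.
1 April 2023 is a Saturday, so the first Monday is April 3 and the second is April 10.
At the standard offset (UTC+02:00), 11:37 UTC + 2h = 13:37 Bryast Province standard time.
The standard-time date in Bryast Province, 6 April 2023, falls between 25 September 2022 and 10 April 2023, so daylight saving is in effect and Bryast Province is at UTC+03:00.
11:37 UTC + 3h = 14:37 Bryast Province.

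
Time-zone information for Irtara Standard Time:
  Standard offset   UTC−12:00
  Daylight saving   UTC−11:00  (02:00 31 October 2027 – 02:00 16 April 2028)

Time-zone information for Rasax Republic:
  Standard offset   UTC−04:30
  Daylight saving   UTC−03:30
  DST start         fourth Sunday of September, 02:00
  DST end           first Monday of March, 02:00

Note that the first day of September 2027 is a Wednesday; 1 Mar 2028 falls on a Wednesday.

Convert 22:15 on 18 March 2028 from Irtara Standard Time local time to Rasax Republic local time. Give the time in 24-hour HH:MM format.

04:45

Daylight saving runs 31 October 2027 – 16 April 2028; 18 March 2028 is inside that window, so Irtara Standard Time is at UTC−11:00.
22:15 Irtara Standard Time + 11h = 09:15 UTC (rolling into the next day, 19 March 2028).
1 September 2027 is a Wednesday, so the first Sunday is September 5 and the fourth is September 26.
1 March 2028 is a Wednesday, so the first Monday is March 6.
At the standard offset (UTC−04:30), 09:15 UTC − 4h30m = 04:45 Rasax Republic standard time.
The standard-time date in Rasax Republic, 19 March 2028, does not fall between 26 September 2027 and 6 March 2028, so daylight saving is not in effect and Rasax Republic is at UTC−04:30.
09:15 UTC − 4h30m = 04:45 Rasax Republic.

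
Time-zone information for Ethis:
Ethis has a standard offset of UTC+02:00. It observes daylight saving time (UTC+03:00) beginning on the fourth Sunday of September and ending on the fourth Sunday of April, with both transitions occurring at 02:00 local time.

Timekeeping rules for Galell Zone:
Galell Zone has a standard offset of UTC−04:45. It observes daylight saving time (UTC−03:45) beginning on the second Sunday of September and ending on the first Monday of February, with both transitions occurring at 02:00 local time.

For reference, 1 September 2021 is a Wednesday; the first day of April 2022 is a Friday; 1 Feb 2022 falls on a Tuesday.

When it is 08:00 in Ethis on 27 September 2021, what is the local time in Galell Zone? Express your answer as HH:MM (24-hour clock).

1 September 2021 is a Wednesday, so the first Sunday is September 5 and the fourth is September 26.
1 April 2022 is a Friday, so the first Sunday is April 3 and the fourth is April 24.
27 September 2021 lies within the daylight-saving period (26 September 2021 – 24 April 2022), so Ethis is on daylight time, UTC+03:00.
08:00 Ethis − 3h = 05:00 UTC.
1 September 2021 is a Wednesday, so the first Sunday is September 5 and the second is September 12.
1 February 2022 is a Tuesday, so the first Monday is February 7.
At the standard offset (UTC−04:45), 05:00 UTC − 4h45m = 00:15 Galell Zone standard time.
The standard-time date in Galell Zone, 27 September 2021, falls between 12 September 2021 and 7 February 2022, so daylight saving is in effect and Galell Zone is at UTC−03:45.
05:00 UTC − 3h45m = 01:15 Galell Zone.

01:15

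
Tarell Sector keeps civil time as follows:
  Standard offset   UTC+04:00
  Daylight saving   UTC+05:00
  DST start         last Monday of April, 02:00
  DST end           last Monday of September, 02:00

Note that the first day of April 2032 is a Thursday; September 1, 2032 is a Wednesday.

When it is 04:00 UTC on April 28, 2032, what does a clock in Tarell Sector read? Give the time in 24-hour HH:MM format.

09:00

1 April 2032 is a Thursday, so Mondays fall on 5, 12, 19, 26; the last is April 26.
1 September 2032 is a Wednesday, so Mondays fall on 6, 13, 20, 27; the last is September 27.
At the standard offset (UTC+04:00), 04:00 UTC + 4h = 08:00 Tarell Sector standard time.
Daylight saving runs 26 April – 27 September; the standard-time date in Tarell Sector, April 28, 2032, is inside that window, so Tarell Sector is at UTC+05:00.
04:00 UTC + 5h = 09:00 local.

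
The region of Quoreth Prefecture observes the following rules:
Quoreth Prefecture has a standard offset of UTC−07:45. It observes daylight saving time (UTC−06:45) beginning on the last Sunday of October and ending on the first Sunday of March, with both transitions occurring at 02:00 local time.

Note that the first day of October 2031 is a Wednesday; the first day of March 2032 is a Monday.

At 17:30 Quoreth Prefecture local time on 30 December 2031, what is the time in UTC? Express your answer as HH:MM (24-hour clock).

00:15

1 October 2031 is a Wednesday, so Sundays fall on 5, 12, 19, 26; the last is October 26.
1 March 2032 is a Monday, so the first Sunday is March 7.
30 December 2031 lies within the daylight-saving period (26 October 2031 – 7 March 2032), so Quoreth Prefecture is on daylight time, UTC−06:45.
17:30 local + 6h45m = 00:15 UTC (rolling into the next day, 31 December 2031).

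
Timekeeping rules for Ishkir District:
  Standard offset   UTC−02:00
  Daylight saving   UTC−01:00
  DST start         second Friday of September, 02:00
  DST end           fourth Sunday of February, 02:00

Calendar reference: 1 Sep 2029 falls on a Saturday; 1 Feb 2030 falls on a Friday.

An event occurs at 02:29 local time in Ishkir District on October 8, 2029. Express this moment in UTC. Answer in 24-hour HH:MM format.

03:29

1 September 2029 is a Saturday, so the first Friday is September 7 and the second is September 14.
1 February 2030 is a Friday, so the first Sunday is February 3 and the fourth is February 24.
October 8, 2029 lies within the daylight-saving period (14 September 2029 – 24 February 2030), so Ishkir District is on daylight time, UTC−01:00.
02:29 local + 1h = 03:29 UTC.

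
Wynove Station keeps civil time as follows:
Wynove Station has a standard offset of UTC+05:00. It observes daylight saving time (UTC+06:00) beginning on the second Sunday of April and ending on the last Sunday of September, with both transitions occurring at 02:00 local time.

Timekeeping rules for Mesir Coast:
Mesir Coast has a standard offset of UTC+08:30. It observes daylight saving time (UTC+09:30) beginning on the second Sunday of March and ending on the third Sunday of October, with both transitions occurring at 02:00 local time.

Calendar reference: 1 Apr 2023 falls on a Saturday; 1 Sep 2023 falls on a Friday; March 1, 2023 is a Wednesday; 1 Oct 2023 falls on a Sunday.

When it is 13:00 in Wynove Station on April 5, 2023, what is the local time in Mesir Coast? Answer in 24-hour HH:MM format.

1 April 2023 is a Saturday, so the first Sunday is April 2 and the second is April 9.
1 September 2023 is a Friday, so Sundays fall on 3, 10, 17, 24; the last is September 24.
April 5, 2023 does not fall between 9 April and 24 September, so daylight saving is not in effect and Wynove Station is at UTC+05:00.
13:00 Wynove Station − 5h = 08:00 UTC.
1 March 2023 is a Wednesday, so the first Sunday is March 5 and the second is March 12.
1 October 2023 is a Sunday, so the first Sunday is October 1 and the third is October 15.
At the standard offset (UTC+08:30), 08:00 UTC + 8h30m = 16:30 Mesir Coast standard time.
The standard-time date in Mesir Coast, April 5, 2023, lies within the daylight-saving period (12 March – 15 October), so Mesir Coast is on daylight time, UTC+09:30.
08:00 UTC + 9h30m = 17:30 Mesir Coast.

17:30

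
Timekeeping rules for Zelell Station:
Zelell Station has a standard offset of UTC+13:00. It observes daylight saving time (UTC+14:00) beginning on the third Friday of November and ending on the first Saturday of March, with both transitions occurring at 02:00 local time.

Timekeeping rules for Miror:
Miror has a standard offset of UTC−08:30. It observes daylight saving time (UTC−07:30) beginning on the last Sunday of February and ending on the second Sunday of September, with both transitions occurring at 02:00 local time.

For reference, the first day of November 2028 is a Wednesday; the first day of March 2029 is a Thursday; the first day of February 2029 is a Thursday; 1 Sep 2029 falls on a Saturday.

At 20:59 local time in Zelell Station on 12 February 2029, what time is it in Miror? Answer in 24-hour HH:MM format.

1 November 2028 is a Wednesday, so the first Friday is November 3 and the third is November 17.
1 March 2029 is a Thursday, so the first Saturday is March 3.
12 February 2029 lies within the daylight-saving period (17 November 2028 – 3 March 2029), so Zelell Station is on daylight time, UTC+14:00.
20:59 Zelell Station − 14h = 06:59 UTC.
1 February 2029 is a Thursday, so Sundays fall on 4, 11, 18, 25; the last is February 25.
1 September 2029 is a Saturday, so the first Sunday is September 2 and the second is September 9.
At the standard offset (UTC−08:30), 06:59 UTC − 8h30m = 22:29 Miror standard time (rolling into the previous day, 11 February 2029).
The standard-time date in Miror, 11 February 2029, does not fall between 25 February and 9 September, so daylight saving is not in effect and Miror is at UTC−08:30.
06:59 UTC − 8h30m = 22:29 Miror (rolling into the previous day, 11 February 2029).

22:29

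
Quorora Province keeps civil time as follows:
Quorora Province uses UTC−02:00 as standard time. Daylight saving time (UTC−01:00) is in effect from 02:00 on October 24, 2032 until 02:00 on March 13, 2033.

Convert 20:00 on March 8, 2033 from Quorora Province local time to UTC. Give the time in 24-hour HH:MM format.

Daylight saving runs 24 October 2032 – 13 March 2033; March 8, 2033 is inside that window, so Quorora Province is at UTC−01:00.
20:00 local + 1h = 21:00 UTC.

21:00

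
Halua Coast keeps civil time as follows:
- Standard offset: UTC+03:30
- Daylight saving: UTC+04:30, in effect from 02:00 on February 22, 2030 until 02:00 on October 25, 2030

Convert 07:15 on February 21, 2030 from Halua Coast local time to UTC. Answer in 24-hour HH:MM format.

03:45

Daylight saving runs 22 February – 25 October; February 21, 2030 is outside that window, so Halua Coast is on standard time at UTC+03:30.
07:15 local − 3h30m = 03:45 UTC.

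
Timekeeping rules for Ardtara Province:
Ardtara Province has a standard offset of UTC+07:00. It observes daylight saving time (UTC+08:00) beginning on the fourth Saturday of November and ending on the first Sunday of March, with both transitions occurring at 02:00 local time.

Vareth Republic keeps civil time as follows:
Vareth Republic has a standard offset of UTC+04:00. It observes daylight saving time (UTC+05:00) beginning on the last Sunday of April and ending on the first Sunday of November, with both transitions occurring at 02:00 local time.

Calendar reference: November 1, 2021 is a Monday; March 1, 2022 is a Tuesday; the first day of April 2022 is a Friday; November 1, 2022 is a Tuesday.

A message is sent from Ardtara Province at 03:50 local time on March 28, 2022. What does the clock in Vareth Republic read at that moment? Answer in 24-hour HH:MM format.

1 November 2021 is a Monday, so the first Saturday is November 6 and the fourth is November 27.
1 March 2022 is a Tuesday, so the first Sunday is March 6.
Daylight saving runs 27 November 2021 – 6 March 2022; March 28, 2022 is outside that window, so Ardtara Province is on standard time at UTC+07:00.
03:50 Ardtara Province − 7h = 20:50 UTC (rolling into the previous day, 27 March 2022).
1 April 2022 is a Friday, so Sundays fall on 3, 10, 17, 24; the last is April 24.
1 November 2022 is a Tuesday, so the first Sunday is November 6.
At the standard offset (UTC+04:00), 20:50 UTC + 4h = 00:50 Vareth Republic standard time (rolling into the next day, 28 March 2022).
Daylight saving runs 24 April – 6 November; the standard-time date in Vareth Republic, March 28, 2022, is outside that window, so Vareth Republic is on standard time at UTC+04:00.
20:50 UTC + 4h = 00:50 Vareth Republic (rolling into the next day, 28 March 2022).

00:50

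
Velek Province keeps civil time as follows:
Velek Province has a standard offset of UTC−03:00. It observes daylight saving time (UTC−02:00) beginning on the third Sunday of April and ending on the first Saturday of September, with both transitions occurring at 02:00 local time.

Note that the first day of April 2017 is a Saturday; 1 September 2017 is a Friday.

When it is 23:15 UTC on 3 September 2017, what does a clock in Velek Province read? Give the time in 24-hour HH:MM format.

1 April 2017 is a Saturday, so the first Sunday is April 2 and the third is April 16.
1 September 2017 is a Friday, so the first Saturday is September 2.
At the standard offset (UTC−03:00), 23:15 UTC − 3h = 20:15 Velek Province standard time.
The standard-time date in Velek Province, 3 September 2017, is outside the daylight-saving period (16 April – 2 September), so Velek Province is on standard time, UTC−03:00.
23:15 UTC − 3h = 20:15 local.

20:15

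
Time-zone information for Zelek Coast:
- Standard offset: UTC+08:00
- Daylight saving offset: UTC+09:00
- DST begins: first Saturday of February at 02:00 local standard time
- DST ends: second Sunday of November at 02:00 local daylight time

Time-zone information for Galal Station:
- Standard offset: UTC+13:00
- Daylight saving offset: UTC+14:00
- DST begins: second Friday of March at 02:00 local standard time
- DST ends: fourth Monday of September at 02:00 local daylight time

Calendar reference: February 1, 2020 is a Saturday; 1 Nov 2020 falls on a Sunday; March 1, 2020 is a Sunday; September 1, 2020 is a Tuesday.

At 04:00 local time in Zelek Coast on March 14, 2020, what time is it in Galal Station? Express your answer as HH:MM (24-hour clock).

09:00

1 February 2020 is a Saturday, so the first Saturday is February 1.
1 November 2020 is a Sunday, so the first Sunday is November 1 and the second is November 8.
March 14, 2020 lies within the daylight-saving period (1 February – 8 November), so Zelek Coast is on daylight time, UTC+09:00.
04:00 Zelek Coast − 9h = 19:00 UTC (rolling into the previous day, 13 March 2020).
1 March 2020 is a Sunday, so the first Friday is March 6 and the second is March 13.
1 September 2020 is a Tuesday, so the first Monday is September 7 and the fourth is September 28.
At the standard offset (UTC+13:00), 19:00 UTC + 13h = 08:00 Galal Station standard time (rolling into the next day, 14 March 2020).
Daylight saving runs 13 March – 28 September; the standard-time date in Galal Station, March 14, 2020, is inside that window, so Galal Station is at UTC+14:00.
19:00 UTC + 14h = 09:00 Galal Station (rolling into the next day, 14 March 2020).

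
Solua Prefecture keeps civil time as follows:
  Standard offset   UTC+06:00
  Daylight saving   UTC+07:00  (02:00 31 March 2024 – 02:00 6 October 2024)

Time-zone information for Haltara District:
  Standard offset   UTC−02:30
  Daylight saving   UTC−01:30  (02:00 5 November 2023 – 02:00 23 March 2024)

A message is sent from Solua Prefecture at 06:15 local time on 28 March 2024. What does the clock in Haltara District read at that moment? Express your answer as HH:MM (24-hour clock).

28 March 2024 is outside the daylight-saving period (31 March – 6 October), so Solua Prefecture is on standard time, UTC+06:00.
06:15 Solua Prefecture − 6h = 00:15 UTC.
At the standard offset (UTC−02:30), 00:15 UTC − 2h30m = 21:45 Haltara District standard time (rolling into the previous day, 27 March 2024).
The standard-time date in Haltara District, 27 March 2024, is outside the daylight-saving period (5 November 2023 – 23 March 2024), so Haltara District is on standard time, UTC−02:30.
00:15 UTC − 2h30m = 21:45 Haltara District (rolling into the previous day, 27 March 2024).

21:45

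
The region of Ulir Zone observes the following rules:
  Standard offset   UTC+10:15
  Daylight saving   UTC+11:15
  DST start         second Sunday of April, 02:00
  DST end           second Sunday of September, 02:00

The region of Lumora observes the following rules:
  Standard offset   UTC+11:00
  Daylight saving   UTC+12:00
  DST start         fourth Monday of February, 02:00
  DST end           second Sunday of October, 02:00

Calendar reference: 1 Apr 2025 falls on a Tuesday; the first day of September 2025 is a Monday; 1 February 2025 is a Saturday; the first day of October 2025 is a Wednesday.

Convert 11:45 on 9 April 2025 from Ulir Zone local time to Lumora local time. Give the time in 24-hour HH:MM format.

1 April 2025 is a Tuesday, so the first Sunday is April 6 and the second is April 13.
1 September 2025 is a Monday, so the first Sunday is September 7 and the second is September 14.
9 April 2025 is outside the daylight-saving period (13 April – 14 September), so Ulir Zone is on standard time, UTC+10:15.
11:45 Ulir Zone − 10h15m = 01:30 UTC.
1 February 2025 is a Saturday, so the first Monday is February 3 and the fourth is February 24.
1 October 2025 is a Wednesday, so the first Sunday is October 5 and the second is October 12.
At the standard offset (UTC+11:00), 01:30 UTC + 11h = 12:30 Lumora standard time.
Daylight saving runs 24 February – 12 October; the standard-time date in Lumora, 9 April 2025, is inside that window, so Lumora is at UTC+12:00.
01:30 UTC + 12h = 13:30 Lumora.

13:30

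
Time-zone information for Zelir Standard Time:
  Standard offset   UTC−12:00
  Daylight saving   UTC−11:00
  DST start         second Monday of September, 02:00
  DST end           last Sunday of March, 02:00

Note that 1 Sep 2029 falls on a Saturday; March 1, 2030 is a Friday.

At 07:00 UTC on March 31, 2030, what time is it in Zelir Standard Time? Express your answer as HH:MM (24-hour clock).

1 September 2029 is a Saturday, so the first Monday is September 3 and the second is September 10.
1 March 2030 is a Friday, so Sundays fall on 3, 10, 17, 24, 31; the last is March 31.
At the standard offset (UTC−12:00), 07:00 UTC − 12h = 19:00 Zelir Standard Time standard time (rolling into the previous day, 30 March 2030).
Daylight saving runs 10 September 2029 – 31 March 2030; the standard-time date in Zelir Standard Time, March 30, 2030, is inside that window, so Zelir Standard Time is at UTC−11:00.
07:00 UTC − 11h = 20:00 local (rolling into the previous day, 30 March 2030).

20:00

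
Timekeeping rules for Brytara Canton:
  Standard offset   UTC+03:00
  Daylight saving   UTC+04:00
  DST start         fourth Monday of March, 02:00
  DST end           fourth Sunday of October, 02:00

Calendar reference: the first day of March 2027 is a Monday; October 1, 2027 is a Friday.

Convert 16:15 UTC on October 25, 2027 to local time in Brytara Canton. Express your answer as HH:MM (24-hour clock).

1 March 2027 is a Monday, so the first Monday is March 1 and the fourth is March 22.
1 October 2027 is a Friday, so the first Sunday is October 3 and the fourth is October 24.
At the standard offset (UTC+03:00), 16:15 UTC + 3h = 19:15 Brytara Canton standard time.
The standard-time date in Brytara Canton, October 25, 2027, does not fall between 22 March and 24 October, so daylight saving is not in effect and Brytara Canton is at UTC+03:00.
16:15 UTC + 3h = 19:15 local.

19:15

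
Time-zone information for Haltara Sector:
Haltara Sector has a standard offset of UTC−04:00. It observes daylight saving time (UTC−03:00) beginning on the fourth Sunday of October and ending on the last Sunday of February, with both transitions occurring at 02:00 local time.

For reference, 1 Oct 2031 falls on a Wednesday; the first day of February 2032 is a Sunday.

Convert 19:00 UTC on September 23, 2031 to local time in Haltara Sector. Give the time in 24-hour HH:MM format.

1 October 2031 is a Wednesday, so the first Sunday is October 5 and the fourth is October 26.
1 February 2032 is a Sunday, so Sundays fall on 1, 8, 15, 22, 29; the last is February 29.
At the standard offset (UTC−04:00), 19:00 UTC − 4h = 15:00 Haltara Sector standard time.
The standard-time date in Haltara Sector, September 23, 2031, is outside the daylight-saving period (26 October 2031 – 29 February 2032), so Haltara Sector is on standard time, UTC−04:00.
19:00 UTC − 4h = 15:00 local.

15:00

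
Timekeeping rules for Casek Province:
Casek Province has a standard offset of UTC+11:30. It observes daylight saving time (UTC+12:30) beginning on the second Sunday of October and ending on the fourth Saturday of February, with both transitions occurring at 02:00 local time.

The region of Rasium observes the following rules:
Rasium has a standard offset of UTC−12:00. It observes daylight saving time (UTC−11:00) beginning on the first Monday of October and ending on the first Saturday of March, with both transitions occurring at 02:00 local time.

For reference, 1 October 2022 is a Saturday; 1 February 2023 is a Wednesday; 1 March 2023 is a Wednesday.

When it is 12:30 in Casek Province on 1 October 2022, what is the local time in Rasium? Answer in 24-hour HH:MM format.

1 October 2022 is a Saturday, so the first Sunday is October 2 and the second is October 9.
1 February 2023 is a Wednesday, so the first Saturday is February 4 and the fourth is February 25.
Daylight saving runs 9 October 2022 – 25 February 2023; 1 October 2022 is outside that window, so Casek Province is on standard time at UTC+11:30.
12:30 Casek Province − 11h30m = 01:00 UTC.
1 October 2022 is a Saturday, so the first Monday is October 3.
1 March 2023 is a Wednesday, so the first Saturday is March 4.
At the standard offset (UTC−12:00), 01:00 UTC − 12h = 13:00 Rasium standard time (rolling into the previous day, 30 September 2022).
The standard-time date in Rasium, 30 September 2022, is outside the daylight-saving period (3 October 2022 – 4 March 2023), so Rasium is on standard time, UTC−12:00.
01:00 UTC − 12h = 13:00 Rasium (rolling into the previous day, 30 September 2022).

13:00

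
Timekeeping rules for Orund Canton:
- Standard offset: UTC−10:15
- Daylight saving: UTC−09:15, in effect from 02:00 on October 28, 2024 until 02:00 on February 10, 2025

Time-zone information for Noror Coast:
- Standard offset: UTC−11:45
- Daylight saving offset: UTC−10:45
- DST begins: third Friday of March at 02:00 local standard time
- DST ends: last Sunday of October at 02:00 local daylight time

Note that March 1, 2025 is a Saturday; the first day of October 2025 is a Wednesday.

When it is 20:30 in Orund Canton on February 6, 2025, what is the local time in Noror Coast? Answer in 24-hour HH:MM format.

February 6, 2025 falls between 28 October 2024 and 10 February 2025, so daylight saving is in effect and Orund Canton is at UTC−09:15.
20:30 Orund Canton + 9h15m = 05:45 UTC (rolling into the next day, 7 February 2025).
1 March 2025 is a Saturday, so the first Friday is March 7 and the third is March 21.
1 October 2025 is a Wednesday, so Sundays fall on 5, 12, 19, 26; the last is October 26.
At the standard offset (UTC−11:45), 05:45 UTC − 11h45m = 18:00 Noror Coast standard time (rolling into the previous day, 6 February 2025).
The standard-time date in Noror Coast, February 6, 2025, does not fall between 21 March and 26 October, so daylight saving is not in effect and Noror Coast is at UTC−11:45.
05:45 UTC − 11h45m = 18:00 Noror Coast (rolling into the previous day, 6 February 2025).

18:00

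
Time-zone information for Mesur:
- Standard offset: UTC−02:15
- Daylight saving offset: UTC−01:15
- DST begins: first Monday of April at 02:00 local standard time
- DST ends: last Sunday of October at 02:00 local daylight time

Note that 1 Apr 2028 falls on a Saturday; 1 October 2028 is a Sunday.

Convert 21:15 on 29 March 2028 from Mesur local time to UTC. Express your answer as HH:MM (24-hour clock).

1 April 2028 is a Saturday, so the first Monday is April 3.
1 October 2028 is a Sunday, so Sundays fall on 1, 8, 15, 22, 29; the last is October 29.
29 March 2028 is outside the daylight-saving period (3 April – 29 October), so Mesur is on standard time, UTC−02:15.
21:15 local + 2h15m = 23:30 UTC.

23:30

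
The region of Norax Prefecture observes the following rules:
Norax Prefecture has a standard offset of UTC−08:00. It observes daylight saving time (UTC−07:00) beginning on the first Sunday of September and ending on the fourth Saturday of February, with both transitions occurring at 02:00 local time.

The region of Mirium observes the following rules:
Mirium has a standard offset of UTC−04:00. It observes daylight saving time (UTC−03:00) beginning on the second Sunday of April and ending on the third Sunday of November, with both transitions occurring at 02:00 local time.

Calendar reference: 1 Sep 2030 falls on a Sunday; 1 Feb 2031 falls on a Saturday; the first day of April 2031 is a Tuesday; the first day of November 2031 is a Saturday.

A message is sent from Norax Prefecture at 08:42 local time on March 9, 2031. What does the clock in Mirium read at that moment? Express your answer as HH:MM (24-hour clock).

12:42

1 September 2030 is a Sunday, so the first Sunday is September 1.
1 February 2031 is a Saturday, so the first Saturday is February 1 and the fourth is February 22.
March 9, 2031 is outside the daylight-saving period (1 September 2030 – 22 February 2031), so Norax Prefecture is on standard time, UTC−08:00.
08:42 Norax Prefecture + 8h = 16:42 UTC.
1 April 2031 is a Tuesday, so the first Sunday is April 6 and the second is April 13.
1 November 2031 is a Saturday, so the first Sunday is November 2 and the third is November 16.
At the standard offset (UTC−04:00), 16:42 UTC − 4h = 12:42 Mirium standard time.
Daylight saving runs 13 April – 16 November; the standard-time date in Mirium, March 9, 2031, is outside that window, so Mirium is on standard time at UTC−04:00.
16:42 UTC − 4h = 12:42 Mirium.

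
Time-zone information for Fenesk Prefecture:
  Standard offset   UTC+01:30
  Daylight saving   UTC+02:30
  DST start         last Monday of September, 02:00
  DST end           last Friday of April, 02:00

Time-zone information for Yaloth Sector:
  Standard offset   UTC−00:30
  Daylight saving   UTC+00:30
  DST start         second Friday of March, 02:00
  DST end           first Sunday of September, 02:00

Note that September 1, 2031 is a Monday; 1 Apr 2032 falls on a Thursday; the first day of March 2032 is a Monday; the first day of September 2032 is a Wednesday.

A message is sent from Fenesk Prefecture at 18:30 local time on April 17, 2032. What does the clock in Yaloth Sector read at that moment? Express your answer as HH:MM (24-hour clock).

1 September 2031 is a Monday, so Mondays fall on 1, 8, 15, 22, 29; the last is September 29.
1 April 2032 is a Thursday, so Fridays fall on 2, 9, 16, 23, 30; the last is April 30.
April 17, 2032 falls between 29 September 2031 and 30 April 2032, so daylight saving is in effect and Fenesk Prefecture is at UTC+02:30.
18:30 Fenesk Prefecture − 2h30m = 16:00 UTC.
1 March 2032 is a Monday, so the first Friday is March 5 and the second is March 12.
1 September 2032 is a Wednesday, so the first Sunday is September 5.
At the standard offset (UTC−00:30), 16:00 UTC − 0h30m = 15:30 Yaloth Sector standard time.
The standard-time date in Yaloth Sector, April 17, 2032, falls between 12 March and 5 September, so daylight saving is in effect and Yaloth Sector is at UTC+00:30.
16:00 UTC + 0h30m = 16:30 Yaloth Sector.

16:30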